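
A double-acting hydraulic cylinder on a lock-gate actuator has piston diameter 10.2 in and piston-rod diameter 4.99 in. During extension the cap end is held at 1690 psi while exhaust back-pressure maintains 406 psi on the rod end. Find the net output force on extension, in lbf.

F ≈ 1.13e5 lbf

Cap-side area A_cap = π/4 × (10.2 in)² = 81.71 in^2
Rod-side annular area A_ann = π/4 × (10.2² − 4.99²) = 62.16 in^2
Net thrust = P_cap·A_cap − P_rod·A_ann = 1.381e5 lbf − 25240 lbf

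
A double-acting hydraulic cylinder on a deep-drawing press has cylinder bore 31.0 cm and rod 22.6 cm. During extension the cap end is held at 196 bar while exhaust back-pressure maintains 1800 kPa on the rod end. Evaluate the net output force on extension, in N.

Cap-side area A_cap = π/4 × (31.0 cm)² = 754.8 cm^2
Rod-side annular area A_ann = π/4 × (31.0² − 22.6²) = 353.6 cm^2
Net thrust = P_cap·A_cap − P_rod·A_ann = 1.479e6 N − 63650 N

F ≈ 1.42e6 N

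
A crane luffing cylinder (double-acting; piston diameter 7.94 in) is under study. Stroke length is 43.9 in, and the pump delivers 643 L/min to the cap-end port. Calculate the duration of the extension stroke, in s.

t ≈ 3.32 s

Cap-side area A_cap = π/4 × (7.94 in)² = 49.51 in^2
Swept volume V = A × L; t = V / Q = A·L / Q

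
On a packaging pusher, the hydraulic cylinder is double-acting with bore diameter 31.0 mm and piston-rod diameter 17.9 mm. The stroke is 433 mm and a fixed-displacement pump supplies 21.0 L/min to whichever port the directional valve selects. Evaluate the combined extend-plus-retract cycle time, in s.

t ≈ 1.56 s

Cap-side area A_cap = π/4 × (31.0 mm)² = 754.8 mm^2
Rod-side annular area A_ann = π/4 × (31.0² − 17.9²) = 503.1 mm^2
t_ext = A_cap·L/Q = 0.9338 s
t_ret = A_ann·L/Q = 0.6224 s
t_cycle = t_ext + t_ret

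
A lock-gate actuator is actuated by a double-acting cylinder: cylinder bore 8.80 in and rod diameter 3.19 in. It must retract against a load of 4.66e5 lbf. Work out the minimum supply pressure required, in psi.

Rod-side annular area A_ann = π/4 × (8.80² − 3.19²) = 52.83 in^2
Retraction: pressure acts on the annular area.
P = F / A = 4.66e5 lbf / A

P ≈ 8820 psi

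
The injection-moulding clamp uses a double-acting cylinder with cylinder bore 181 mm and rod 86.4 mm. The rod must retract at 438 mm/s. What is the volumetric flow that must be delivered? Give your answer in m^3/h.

Q ≈ 31.3 m^3/h

Rod-side annular area A_ann = π/4 × (181² − 86.4²) = 19870 mm^2
Q = A × v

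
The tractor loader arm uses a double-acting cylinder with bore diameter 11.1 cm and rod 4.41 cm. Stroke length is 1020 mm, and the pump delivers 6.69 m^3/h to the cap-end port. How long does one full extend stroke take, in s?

t ≈ 5.31 s

Cap-side area A_cap = π/4 × (11.1 cm)² = 96.77 cm^2
Swept volume V = A × L; t = V / Q = A·L / Q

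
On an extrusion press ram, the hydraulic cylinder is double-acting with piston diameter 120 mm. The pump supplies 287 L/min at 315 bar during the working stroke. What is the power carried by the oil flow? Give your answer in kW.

Hydraulic power = P × Q

W ≈ 151 kW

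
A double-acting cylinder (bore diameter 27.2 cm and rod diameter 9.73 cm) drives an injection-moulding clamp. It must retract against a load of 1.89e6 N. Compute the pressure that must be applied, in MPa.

P ≈ 37.3 MPa

Rod-side annular area A_ann = π/4 × (27.2² − 9.73²) = 506.7 cm^2
Retraction: pressure acts on the annular area.
P = F / A = 1.89e6 N / A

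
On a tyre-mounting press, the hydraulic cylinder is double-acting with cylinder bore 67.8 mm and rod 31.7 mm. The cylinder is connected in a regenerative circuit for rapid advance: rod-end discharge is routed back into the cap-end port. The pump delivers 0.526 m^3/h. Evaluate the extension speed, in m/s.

v ≈ 0.185 m/s

In regeneration the rod-end outflow joins the pump flow into the cap end, so the net volume the pump must supply per unit advance equals the rod cross-section area.
Rod cross-section A_rod = π/4 × (31.7 mm)² = 789.2 mm^2
v = Q_pump / A_rod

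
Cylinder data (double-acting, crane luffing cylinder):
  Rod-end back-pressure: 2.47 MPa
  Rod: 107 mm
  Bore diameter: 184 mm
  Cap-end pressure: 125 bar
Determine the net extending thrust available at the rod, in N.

Cap-side area A_cap = π/4 × (184 mm)² = 26590 mm^2
Rod-side annular area A_ann = π/4 × (184² − 107²) = 17600 mm^2
Net thrust = P_cap·A_cap − P_rod·A_ann = 3.324e5 N − 43470 N

F ≈ 2.89e5 N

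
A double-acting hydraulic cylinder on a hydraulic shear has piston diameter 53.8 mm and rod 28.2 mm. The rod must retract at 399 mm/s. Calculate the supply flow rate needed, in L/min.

Rod-side annular area A_ann = π/4 × (53.8² − 28.2²) = 1649 mm^2
Q = A × v

Q ≈ 39.5 L/min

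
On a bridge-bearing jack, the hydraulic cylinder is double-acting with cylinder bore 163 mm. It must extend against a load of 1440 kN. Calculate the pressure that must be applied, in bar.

Cap-side area A_cap = π/4 × (163 mm)² = 20870 mm^2
P = F / A = 1440 kN / A

P ≈ 690 bar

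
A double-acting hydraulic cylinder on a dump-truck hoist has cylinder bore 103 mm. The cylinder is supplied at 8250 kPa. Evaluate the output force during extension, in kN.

F ≈ 68.7 kN

Cap-side area A_cap = π/4 × (103 mm)² = 8332 mm^2
F = P × A_cap = 8250 kPa × A_cap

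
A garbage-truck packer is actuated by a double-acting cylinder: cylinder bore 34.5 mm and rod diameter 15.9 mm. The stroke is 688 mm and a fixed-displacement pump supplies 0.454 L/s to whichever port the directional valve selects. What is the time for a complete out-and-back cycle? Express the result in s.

t ≈ 2.53 s

Cap-side area A_cap = π/4 × (34.5 mm)² = 934.8 mm^2
Rod-side annular area A_ann = π/4 × (34.5² − 15.9²) = 736.3 mm^2
t_ext = A_cap·L/Q = 1.417 s
t_ret = A_ann·L/Q = 1.116 s
t_cycle = t_ext + t_ret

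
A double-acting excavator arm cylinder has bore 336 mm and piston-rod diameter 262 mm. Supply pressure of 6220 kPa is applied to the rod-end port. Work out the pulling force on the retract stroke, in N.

Rod-side annular area A_ann = π/4 × (336² − 262²) = 34760 mm^2
On retraction the pressure acts on the annular area (bore minus rod).
F = P × A_ann

F ≈ 2.16e5 N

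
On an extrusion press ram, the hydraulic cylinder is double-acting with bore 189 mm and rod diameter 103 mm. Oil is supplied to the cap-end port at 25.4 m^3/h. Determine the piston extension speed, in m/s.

v ≈ 0.251 m/s

Cap-side area A_cap = π/4 × (189 mm)² = 28060 mm^2
v = Q / A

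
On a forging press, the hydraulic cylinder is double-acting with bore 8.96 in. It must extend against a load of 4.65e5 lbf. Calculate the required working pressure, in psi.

P ≈ 7370 psi

Cap-side area A_cap = π/4 × (8.96 in)² = 63.05 in^2
P = F / A = 4.65e5 lbf / A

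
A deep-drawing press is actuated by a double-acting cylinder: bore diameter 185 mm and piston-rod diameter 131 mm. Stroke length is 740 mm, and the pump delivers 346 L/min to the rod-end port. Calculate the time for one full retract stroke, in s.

t ≈ 1.72 s

Rod-side annular area A_ann = π/4 × (185² − 131²) = 13400 mm^2
Swept volume V = A × L; t = V / Q = A·L / Q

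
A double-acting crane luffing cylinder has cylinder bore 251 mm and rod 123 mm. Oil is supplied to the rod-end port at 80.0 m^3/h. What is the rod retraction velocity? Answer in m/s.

v ≈ 0.591 m/s

Rod-side annular area A_ann = π/4 × (251² − 123²) = 37600 mm^2
Flow into the rod-end port fills the annular volume.
v = Q / A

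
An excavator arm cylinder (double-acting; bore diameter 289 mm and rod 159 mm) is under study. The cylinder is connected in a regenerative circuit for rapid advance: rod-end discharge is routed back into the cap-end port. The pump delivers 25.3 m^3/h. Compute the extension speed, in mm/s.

v ≈ 354 mm/s

In regeneration the rod-end outflow joins the pump flow into the cap end, so the net volume the pump must supply per unit advance equals the rod cross-section area.
Rod cross-section A_rod = π/4 × (159 mm)² = 19860 mm^2
v = Q_pump / A_rod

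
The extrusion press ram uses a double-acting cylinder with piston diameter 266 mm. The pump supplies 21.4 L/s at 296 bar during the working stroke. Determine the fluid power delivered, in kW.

W ≈ 633 kW

Hydraulic power = P × Q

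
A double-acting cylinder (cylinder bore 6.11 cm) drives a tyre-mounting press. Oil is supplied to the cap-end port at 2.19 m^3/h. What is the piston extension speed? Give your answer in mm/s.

v ≈ 207 mm/s

Cap-side area A_cap = π/4 × (6.11 cm)² = 29.32 cm^2
v = Q / A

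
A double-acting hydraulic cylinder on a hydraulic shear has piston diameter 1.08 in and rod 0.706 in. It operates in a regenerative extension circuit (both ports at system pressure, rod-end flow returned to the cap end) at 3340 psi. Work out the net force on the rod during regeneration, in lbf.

With equal pressure on both faces, forces on the annular region cancel; the net push is pressure × rod cross-section.
Rod cross-section A_rod = π/4 × (0.706 in)² = 0.3915 in^2
F = P × A_rod

F ≈ 1310 lbf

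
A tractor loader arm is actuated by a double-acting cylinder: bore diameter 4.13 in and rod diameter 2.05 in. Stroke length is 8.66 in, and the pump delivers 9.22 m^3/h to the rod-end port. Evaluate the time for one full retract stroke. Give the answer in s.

Rod-side annular area A_ann = π/4 × (4.13² − 2.05²) = 10.10 in^2
Swept volume V = A × L; t = V / Q = A·L / Q

t ≈ 0.559 s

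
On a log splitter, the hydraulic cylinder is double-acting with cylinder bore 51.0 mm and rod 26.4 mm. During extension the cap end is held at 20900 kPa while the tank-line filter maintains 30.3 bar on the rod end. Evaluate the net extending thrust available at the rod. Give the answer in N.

F ≈ 38200 N

Cap-side area A_cap = π/4 × (51.0 mm)² = 2043 mm^2
Rod-side annular area A_ann = π/4 × (51.0² − 26.4²) = 1495 mm^2
Net thrust = P_cap·A_cap − P_rod·A_ann = 42690 N − 4531 N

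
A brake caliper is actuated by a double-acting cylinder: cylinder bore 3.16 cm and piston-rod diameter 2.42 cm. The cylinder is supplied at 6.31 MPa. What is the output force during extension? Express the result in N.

F ≈ 4950 N

Cap-side area A_cap = π/4 × (3.16 cm)² = 7.843 cm^2
F = P × A_cap = 6.31 MPa × A_cap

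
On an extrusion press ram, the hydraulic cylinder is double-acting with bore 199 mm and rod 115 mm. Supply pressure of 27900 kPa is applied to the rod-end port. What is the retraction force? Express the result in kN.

F ≈ 578 kN

Rod-side annular area A_ann = π/4 × (199² − 115²) = 20720 mm^2
On retraction the pressure acts on the annular area (bore minus rod).
F = P × A_ann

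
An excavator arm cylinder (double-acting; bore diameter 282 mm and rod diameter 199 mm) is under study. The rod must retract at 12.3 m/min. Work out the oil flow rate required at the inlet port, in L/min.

Rod-side annular area A_ann = π/4 × (282² − 199²) = 31360 mm^2
Q = A × v

Q ≈ 386 L/min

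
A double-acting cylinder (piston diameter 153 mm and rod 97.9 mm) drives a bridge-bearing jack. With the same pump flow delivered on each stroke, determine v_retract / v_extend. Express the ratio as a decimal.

Cap-side area A_cap = π/4 × (153 mm)² = 18390 mm^2
Rod-side annular area A_ann = π/4 × (153² − 97.9²) = 10860 mm^2
For equal Q, v ∝ 1/A, so v_ret/v_ext = A_cap/A_ann.

v_ret/v_ext ≈ 1.69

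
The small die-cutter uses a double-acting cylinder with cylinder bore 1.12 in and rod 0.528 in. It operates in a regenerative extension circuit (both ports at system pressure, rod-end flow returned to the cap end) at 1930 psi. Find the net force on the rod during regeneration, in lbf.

F ≈ 423 lbf

With equal pressure on both faces, forces on the annular region cancel; the net push is pressure × rod cross-section.
Rod cross-section A_rod = π/4 × (0.528 in)² = 0.2190 in^2
F = P × A_rod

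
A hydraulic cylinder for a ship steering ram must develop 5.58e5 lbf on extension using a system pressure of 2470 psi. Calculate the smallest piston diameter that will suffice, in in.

D ≈ 17.0 in

Extension force acts on the full piston face: F = P × (π/4)D².
D = √(4F / (πP)) = √(4 × 5.58e5 lbf / (π × 2470 psi))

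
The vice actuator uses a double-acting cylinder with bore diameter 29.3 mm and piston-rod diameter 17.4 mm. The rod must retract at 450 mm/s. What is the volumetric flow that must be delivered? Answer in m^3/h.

Q ≈ 0.707 m^3/h

Rod-side annular area A_ann = π/4 × (29.3² − 17.4²) = 436.5 mm^2
Q = A × v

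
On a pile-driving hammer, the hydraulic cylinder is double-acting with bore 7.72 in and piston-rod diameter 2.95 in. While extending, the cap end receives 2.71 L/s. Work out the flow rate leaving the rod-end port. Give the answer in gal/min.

Cap-side area A_cap = π/4 × (7.72 in)² = 46.81 in^2
Rod-side annular area A_ann = π/4 × (7.72² − 2.95²) = 39.97 in^2
Piston speed v = Q_in/A_cap; rod-end outflow Q_out = v × A_ann = Q_in × A_ann/A_cap.

Q_out ≈ 36.7 gal/min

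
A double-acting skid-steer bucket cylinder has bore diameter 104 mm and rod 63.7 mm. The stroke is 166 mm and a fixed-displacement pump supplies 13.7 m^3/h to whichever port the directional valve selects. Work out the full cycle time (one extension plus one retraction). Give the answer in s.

t ≈ 0.602 s

Cap-side area A_cap = π/4 × (104 mm)² = 8495 mm^2
Rod-side annular area A_ann = π/4 × (104² − 63.7²) = 5308 mm^2
t_ext = A_cap·L/Q = 0.3705 s
t_ret = A_ann·L/Q = 0.2315 s
t_cycle = t_ext + t_ret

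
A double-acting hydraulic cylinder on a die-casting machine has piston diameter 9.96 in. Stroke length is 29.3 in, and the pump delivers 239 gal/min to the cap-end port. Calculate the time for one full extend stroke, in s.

t ≈ 2.48 s

Cap-side area A_cap = π/4 × (9.96 in)² = 77.91 in^2
Swept volume V = A × L; t = V / Q = A·L / Q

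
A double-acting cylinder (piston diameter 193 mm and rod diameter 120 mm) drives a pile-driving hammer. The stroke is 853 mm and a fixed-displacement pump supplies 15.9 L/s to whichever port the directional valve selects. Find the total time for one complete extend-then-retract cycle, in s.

t ≈ 2.53 s

Cap-side area A_cap = π/4 × (193 mm)² = 29260 mm^2
Rod-side annular area A_ann = π/4 × (193² − 120²) = 17950 mm^2
t_ext = A_cap·L/Q = 1.569 s
t_ret = A_ann·L/Q = 0.9627 s
t_cycle = t_ext + t_ret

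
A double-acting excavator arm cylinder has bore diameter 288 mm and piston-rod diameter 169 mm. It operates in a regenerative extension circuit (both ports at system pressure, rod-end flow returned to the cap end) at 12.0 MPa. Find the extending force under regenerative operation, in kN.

F ≈ 269 kN

With equal pressure on both faces, forces on the annular region cancel; the net push is pressure × rod cross-section.
Rod cross-section A_rod = π/4 × (169 mm)² = 22430 mm^2
F = P × A_rod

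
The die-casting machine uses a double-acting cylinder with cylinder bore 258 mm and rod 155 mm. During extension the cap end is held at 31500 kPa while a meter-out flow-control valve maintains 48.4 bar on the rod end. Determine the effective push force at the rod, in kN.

Cap-side area A_cap = π/4 × (258 mm)² = 52280 mm^2
Rod-side annular area A_ann = π/4 × (258² − 155²) = 33410 mm^2
Net thrust = P_cap·A_cap − P_rod·A_ann = 1647 kN − 161.7 kN

F ≈ 1490 kN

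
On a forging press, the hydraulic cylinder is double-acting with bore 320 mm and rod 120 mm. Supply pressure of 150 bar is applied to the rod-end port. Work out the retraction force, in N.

F ≈ 1.04e6 N

Rod-side annular area A_ann = π/4 × (320² − 120²) = 69120 mm^2
On retraction the pressure acts on the annular area (bore minus rod).
F = P × A_ann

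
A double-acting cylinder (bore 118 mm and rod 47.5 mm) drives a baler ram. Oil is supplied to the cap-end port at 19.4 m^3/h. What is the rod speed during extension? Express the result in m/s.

Cap-side area A_cap = π/4 × (118 mm)² = 10940 mm^2
v = Q / A

v ≈ 0.493 m/s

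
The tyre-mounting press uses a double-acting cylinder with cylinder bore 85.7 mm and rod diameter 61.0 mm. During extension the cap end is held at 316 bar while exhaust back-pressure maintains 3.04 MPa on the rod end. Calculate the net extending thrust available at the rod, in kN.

F ≈ 174 kN

Cap-side area A_cap = π/4 × (85.7 mm)² = 5768 mm^2
Rod-side annular area A_ann = π/4 × (85.7² − 61.0²) = 2846 mm^2
Net thrust = P_cap·A_cap − P_rod·A_ann = 182.3 kN − 8.651 kN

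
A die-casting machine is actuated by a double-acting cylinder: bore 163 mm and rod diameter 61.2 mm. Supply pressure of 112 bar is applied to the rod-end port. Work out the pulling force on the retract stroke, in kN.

F ≈ 201 kN

Rod-side annular area A_ann = π/4 × (163² − 61.2²) = 17930 mm^2
On retraction the pressure acts on the annular area (bore minus rod).
F = P × A_ann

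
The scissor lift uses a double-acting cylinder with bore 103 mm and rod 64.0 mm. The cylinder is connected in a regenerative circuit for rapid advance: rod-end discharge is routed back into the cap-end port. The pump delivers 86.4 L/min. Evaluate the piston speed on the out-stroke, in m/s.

In regeneration the rod-end outflow joins the pump flow into the cap end, so the net volume the pump must supply per unit advance equals the rod cross-section area.
Rod cross-section A_rod = π/4 × (64.0 mm)² = 3217 mm^2
v = Q_pump / A_rod

v ≈ 0.448 m/s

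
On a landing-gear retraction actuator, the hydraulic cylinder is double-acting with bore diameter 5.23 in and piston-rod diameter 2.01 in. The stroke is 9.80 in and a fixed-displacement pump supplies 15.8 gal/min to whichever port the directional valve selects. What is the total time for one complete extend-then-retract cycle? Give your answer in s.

Cap-side area A_cap = π/4 × (5.23 in)² = 21.48 in^2
Rod-side annular area A_ann = π/4 × (5.23² − 2.01²) = 18.31 in^2
t_ext = A_cap·L/Q = 3.461 s
t_ret = A_ann·L/Q = 2.950 s
t_cycle = t_ext + t_ret

t ≈ 6.41 s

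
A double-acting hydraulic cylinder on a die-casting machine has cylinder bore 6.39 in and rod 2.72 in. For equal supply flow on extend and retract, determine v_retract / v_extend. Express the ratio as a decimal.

v_ret/v_ext ≈ 1.22

Cap-side area A_cap = π/4 × (6.39 in)² = 32.07 in^2
Rod-side annular area A_ann = π/4 × (6.39² − 2.72²) = 26.26 in^2
For equal Q, v ∝ 1/A, so v_ret/v_ext = A_cap/A_ann.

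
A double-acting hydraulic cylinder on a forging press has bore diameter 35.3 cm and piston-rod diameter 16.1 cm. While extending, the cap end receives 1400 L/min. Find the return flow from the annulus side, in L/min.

Q_out ≈ 1110 L/min

Cap-side area A_cap = π/4 × (35.3 cm)² = 978.7 cm^2
Rod-side annular area A_ann = π/4 × (35.3² − 16.1²) = 775.1 cm^2
Piston speed v = Q_in/A_cap; rod-end outflow Q_out = v × A_ann = Q_in × A_ann/A_cap.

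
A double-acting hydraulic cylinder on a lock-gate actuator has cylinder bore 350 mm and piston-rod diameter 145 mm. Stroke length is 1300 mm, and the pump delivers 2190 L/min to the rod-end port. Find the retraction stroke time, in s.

Rod-side annular area A_ann = π/4 × (350² − 145²) = 79700 mm^2
Swept volume V = A × L; t = V / Q = A·L / Q

t ≈ 2.84 s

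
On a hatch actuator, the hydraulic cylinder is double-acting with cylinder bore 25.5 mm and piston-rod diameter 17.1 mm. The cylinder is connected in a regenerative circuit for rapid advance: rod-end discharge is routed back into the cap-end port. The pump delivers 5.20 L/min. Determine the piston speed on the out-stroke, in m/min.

In regeneration the rod-end outflow joins the pump flow into the cap end, so the net volume the pump must supply per unit advance equals the rod cross-section area.
Rod cross-section A_rod = π/4 × (17.1 mm)² = 229.7 mm^2
v = Q_pump / A_rod

v ≈ 22.6 m/min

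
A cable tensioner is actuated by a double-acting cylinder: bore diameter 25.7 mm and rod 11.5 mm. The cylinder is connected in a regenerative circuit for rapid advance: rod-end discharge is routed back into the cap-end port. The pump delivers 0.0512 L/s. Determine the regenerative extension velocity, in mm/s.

v ≈ 493 mm/s

In regeneration the rod-end outflow joins the pump flow into the cap end, so the net volume the pump must supply per unit advance equals the rod cross-section area.
Rod cross-section A_rod = π/4 × (11.5 mm)² = 103.9 mm^2
v = Q_pump / A_rod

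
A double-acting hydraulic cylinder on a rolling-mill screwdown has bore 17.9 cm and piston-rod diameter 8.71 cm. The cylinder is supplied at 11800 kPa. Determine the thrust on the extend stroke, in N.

F ≈ 2.97e5 N

Cap-side area A_cap = π/4 × (17.9 cm)² = 251.6 cm^2
F = P × A_cap = 11800 kPa × A_cap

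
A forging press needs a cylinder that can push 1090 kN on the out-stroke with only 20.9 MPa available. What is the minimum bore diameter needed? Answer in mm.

Extension force acts on the full piston face: F = P × (π/4)D².
D = √(4F / (πP)) = √(4 × 1090 kN / (π × 20.9 MPa))

D ≈ 258 mm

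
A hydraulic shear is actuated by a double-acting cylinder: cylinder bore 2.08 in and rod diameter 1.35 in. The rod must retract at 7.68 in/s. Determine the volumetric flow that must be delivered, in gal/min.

Q ≈ 3.92 gal/min

Rod-side annular area A_ann = π/4 × (2.08² − 1.35²) = 1.967 in^2
Q = A × v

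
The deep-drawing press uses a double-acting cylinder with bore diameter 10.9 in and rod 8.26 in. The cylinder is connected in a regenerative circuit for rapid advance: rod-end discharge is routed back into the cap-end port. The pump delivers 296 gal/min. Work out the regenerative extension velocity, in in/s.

In regeneration the rod-end outflow joins the pump flow into the cap end, so the net volume the pump must supply per unit advance equals the rod cross-section area.
Rod cross-section A_rod = π/4 × (8.26 in)² = 53.59 in^2
v = Q_pump / A_rod

v ≈ 21.3 in/s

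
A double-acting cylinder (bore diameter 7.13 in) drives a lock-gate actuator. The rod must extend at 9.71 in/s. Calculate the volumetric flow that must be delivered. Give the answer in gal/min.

Cap-side area A_cap = π/4 × (7.13 in)² = 39.93 in^2
Q = A × v

Q ≈ 101 gal/min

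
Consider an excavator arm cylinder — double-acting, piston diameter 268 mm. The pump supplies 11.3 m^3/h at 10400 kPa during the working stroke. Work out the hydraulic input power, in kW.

Hydraulic power = P × Q

W ≈ 32.6 kW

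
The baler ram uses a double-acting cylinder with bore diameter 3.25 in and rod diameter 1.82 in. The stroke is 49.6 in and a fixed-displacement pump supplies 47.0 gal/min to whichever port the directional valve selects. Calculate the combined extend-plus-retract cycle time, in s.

Cap-side area A_cap = π/4 × (3.25 in)² = 8.296 in^2
Rod-side annular area A_ann = π/4 × (3.25² − 1.82²) = 5.694 in^2
t_ext = A_cap·L/Q = 2.274 s
t_ret = A_ann·L/Q = 1.561 s
t_cycle = t_ext + t_ret

t ≈ 3.83 s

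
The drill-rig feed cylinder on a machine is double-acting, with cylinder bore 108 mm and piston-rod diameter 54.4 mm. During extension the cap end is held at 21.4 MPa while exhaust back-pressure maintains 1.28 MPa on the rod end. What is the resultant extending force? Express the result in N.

F ≈ 1.87e5 N

Cap-side area A_cap = π/4 × (108 mm)² = 9161 mm^2
Rod-side annular area A_ann = π/4 × (108² − 54.4²) = 6837 mm^2
Net thrust = P_cap·A_cap − P_rod·A_ann = 1.960e5 N − 8751 N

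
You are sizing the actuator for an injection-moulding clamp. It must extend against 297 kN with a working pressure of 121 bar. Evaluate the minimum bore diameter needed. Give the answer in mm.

Extension force acts on the full piston face: F = P × (π/4)D².
D = √(4F / (πP)) = √(4 × 297 kN / (π × 121 bar))

D ≈ 177 mm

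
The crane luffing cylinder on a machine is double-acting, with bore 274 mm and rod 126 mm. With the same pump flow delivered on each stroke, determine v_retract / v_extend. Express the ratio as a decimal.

v_ret/v_ext ≈ 1.27

Cap-side area A_cap = π/4 × (274 mm)² = 58960 mm^2
Rod-side annular area A_ann = π/4 × (274² − 126²) = 46500 mm^2
For equal Q, v ∝ 1/A, so v_ret/v_ext = A_cap/A_ann.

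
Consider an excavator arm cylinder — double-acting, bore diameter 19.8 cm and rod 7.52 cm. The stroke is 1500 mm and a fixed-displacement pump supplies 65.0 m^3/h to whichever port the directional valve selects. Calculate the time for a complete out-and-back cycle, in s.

Cap-side area A_cap = π/4 × (19.8 cm)² = 307.9 cm^2
Rod-side annular area A_ann = π/4 × (19.8² − 7.52²) = 263.5 cm^2
t_ext = A_cap·L/Q = 2.558 s
t_ret = A_ann·L/Q = 2.189 s
t_cycle = t_ext + t_ret

t ≈ 4.75 s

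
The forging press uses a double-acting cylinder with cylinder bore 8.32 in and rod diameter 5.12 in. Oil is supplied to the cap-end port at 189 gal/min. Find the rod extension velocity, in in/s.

Cap-side area A_cap = π/4 × (8.32 in)² = 54.37 in^2
v = Q / A

v ≈ 13.4 in/s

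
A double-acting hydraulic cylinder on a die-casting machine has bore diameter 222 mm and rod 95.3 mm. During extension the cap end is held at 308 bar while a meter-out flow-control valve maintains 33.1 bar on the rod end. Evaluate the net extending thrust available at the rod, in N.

Cap-side area A_cap = π/4 × (222 mm)² = 38710 mm^2
Rod-side annular area A_ann = π/4 × (222² − 95.3²) = 31570 mm^2
Net thrust = P_cap·A_cap − P_rod·A_ann = 1.192e6 N − 1.045e5 N

F ≈ 1.09e6 N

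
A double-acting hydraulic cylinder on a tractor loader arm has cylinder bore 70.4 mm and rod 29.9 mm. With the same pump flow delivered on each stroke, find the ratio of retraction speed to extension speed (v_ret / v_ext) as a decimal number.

v_ret/v_ext ≈ 1.22

Cap-side area A_cap = π/4 × (70.4 mm)² = 3893 mm^2
Rod-side annular area A_ann = π/4 × (70.4² − 29.9²) = 3190 mm^2
For equal Q, v ∝ 1/A, so v_ret/v_ext = A_cap/A_ann.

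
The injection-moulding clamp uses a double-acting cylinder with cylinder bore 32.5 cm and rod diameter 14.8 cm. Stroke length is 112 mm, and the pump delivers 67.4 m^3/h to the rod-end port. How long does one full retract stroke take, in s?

Rod-side annular area A_ann = π/4 × (32.5² − 14.8²) = 657.5 cm^2
Swept volume V = A × L; t = V / Q = A·L / Q

t ≈ 0.393 s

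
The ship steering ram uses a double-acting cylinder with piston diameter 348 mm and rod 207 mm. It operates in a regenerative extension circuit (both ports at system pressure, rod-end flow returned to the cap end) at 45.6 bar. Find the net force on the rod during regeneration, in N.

F ≈ 1.53e5 N

With equal pressure on both faces, forces on the annular region cancel; the net push is pressure × rod cross-section.
Rod cross-section A_rod = π/4 × (207 mm)² = 33650 mm^2
F = P × A_rod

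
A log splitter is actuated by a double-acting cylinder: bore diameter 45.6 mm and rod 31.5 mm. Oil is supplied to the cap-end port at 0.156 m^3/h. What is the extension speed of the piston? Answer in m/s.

Cap-side area A_cap = π/4 × (45.6 mm)² = 1633 mm^2
v = Q / A

v ≈ 0.0265 m/s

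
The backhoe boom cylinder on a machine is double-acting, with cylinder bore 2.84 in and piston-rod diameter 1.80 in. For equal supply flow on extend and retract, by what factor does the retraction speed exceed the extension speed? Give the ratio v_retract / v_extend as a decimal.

Cap-side area A_cap = π/4 × (2.84 in)² = 6.335 in^2
Rod-side annular area A_ann = π/4 × (2.84² − 1.80²) = 3.790 in^2
For equal Q, v ∝ 1/A, so v_ret/v_ext = A_cap/A_ann.

v_ret/v_ext ≈ 1.67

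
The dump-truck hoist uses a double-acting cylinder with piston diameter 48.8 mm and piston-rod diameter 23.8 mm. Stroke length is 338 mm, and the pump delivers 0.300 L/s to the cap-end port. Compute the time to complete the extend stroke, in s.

t ≈ 2.11 s

Cap-side area A_cap = π/4 × (48.8 mm)² = 1870 mm^2
Swept volume V = A × L; t = V / Q = A·L / Q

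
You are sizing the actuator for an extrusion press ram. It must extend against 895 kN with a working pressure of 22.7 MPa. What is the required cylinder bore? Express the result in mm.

D ≈ 224 mm

Extension force acts on the full piston face: F = P × (π/4)D².
D = √(4F / (πP)) = √(4 × 895 kN / (π × 22.7 MPa))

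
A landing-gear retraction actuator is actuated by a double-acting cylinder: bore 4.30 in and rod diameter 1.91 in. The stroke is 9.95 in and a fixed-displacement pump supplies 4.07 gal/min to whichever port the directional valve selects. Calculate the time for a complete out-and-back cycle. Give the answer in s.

Cap-side area A_cap = π/4 × (4.30 in)² = 14.52 in^2
Rod-side annular area A_ann = π/4 × (4.30² − 1.91²) = 11.66 in^2
t_ext = A_cap·L/Q = 9.221 s
t_ret = A_ann·L/Q = 7.402 s
t_cycle = t_ext + t_ret

t ≈ 16.6 s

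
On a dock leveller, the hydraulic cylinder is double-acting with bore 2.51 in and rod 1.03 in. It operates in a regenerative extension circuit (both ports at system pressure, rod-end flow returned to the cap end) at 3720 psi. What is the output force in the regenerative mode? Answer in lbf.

With equal pressure on both faces, forces on the annular region cancel; the net push is pressure × rod cross-section.
Rod cross-section A_rod = π/4 × (1.03 in)² = 0.8332 in^2
F = P × A_rod

F ≈ 3100 lbf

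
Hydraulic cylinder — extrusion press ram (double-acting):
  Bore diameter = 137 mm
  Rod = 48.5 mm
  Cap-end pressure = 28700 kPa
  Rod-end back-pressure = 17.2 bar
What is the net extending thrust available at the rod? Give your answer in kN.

F ≈ 401 kN

Cap-side area A_cap = π/4 × (137 mm)² = 14740 mm^2
Rod-side annular area A_ann = π/4 × (137² − 48.5²) = 12890 mm^2
Net thrust = P_cap·A_cap − P_rod·A_ann = 423.1 kN − 22.18 kN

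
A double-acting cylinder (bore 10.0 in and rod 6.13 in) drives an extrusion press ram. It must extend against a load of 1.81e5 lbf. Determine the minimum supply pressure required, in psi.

P ≈ 2300 psi

Cap-side area A_cap = π/4 × (10.0 in)² = 78.54 in^2
P = F / A = 1.81e5 lbf / A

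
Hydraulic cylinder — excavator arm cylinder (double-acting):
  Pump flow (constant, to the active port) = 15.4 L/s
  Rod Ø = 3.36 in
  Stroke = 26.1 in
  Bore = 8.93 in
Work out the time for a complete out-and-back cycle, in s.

t ≈ 3.23 s

Cap-side area A_cap = π/4 × (8.93 in)² = 62.63 in^2
Rod-side annular area A_ann = π/4 × (8.93² − 3.36²) = 53.76 in^2
t_ext = A_cap·L/Q = 1.739 s
t_ret = A_ann·L/Q = 1.493 s
t_cycle = t_ext + t_ret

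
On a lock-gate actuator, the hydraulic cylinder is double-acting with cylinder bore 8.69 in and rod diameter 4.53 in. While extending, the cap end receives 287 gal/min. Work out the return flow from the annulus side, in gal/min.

Cap-side area A_cap = π/4 × (8.69 in)² = 59.31 in^2
Rod-side annular area A_ann = π/4 × (8.69² − 4.53²) = 43.19 in^2
Piston speed v = Q_in/A_cap; rod-end outflow Q_out = v × A_ann = Q_in × A_ann/A_cap.

Q_out ≈ 209 gal/min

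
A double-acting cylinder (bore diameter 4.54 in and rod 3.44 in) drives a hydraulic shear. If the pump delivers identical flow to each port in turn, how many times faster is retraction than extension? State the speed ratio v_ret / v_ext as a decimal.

v_ret/v_ext ≈ 2.35

Cap-side area A_cap = π/4 × (4.54 in)² = 16.19 in^2
Rod-side annular area A_ann = π/4 × (4.54² − 3.44²) = 6.894 in^2
For equal Q, v ∝ 1/A, so v_ret/v_ext = A_cap/A_ann.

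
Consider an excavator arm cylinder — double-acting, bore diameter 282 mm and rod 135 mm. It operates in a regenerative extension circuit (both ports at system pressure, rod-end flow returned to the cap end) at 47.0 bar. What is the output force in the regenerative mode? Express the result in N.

With equal pressure on both faces, forces on the annular region cancel; the net push is pressure × rod cross-section.
Rod cross-section A_rod = π/4 × (135 mm)² = 14310 mm^2
F = P × A_rod

F ≈ 67300 N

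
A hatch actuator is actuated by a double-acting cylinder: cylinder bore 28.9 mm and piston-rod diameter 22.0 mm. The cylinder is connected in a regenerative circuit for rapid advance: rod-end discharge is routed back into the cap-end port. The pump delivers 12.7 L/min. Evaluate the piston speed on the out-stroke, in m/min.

In regeneration the rod-end outflow joins the pump flow into the cap end, so the net volume the pump must supply per unit advance equals the rod cross-section area.
Rod cross-section A_rod = π/4 × (22.0 mm)² = 380.1 mm^2
v = Q_pump / A_rod

v ≈ 33.4 m/min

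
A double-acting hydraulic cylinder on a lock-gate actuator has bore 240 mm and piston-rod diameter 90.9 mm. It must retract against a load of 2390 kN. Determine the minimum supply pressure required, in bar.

Rod-side annular area A_ann = π/4 × (240² − 90.9²) = 38750 mm^2
Retraction: pressure acts on the annular area.
P = F / A = 2390 kN / A

P ≈ 617 bar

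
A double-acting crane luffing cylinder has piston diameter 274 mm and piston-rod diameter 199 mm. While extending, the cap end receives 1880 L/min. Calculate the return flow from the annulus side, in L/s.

Cap-side area A_cap = π/4 × (274 mm)² = 58960 mm^2
Rod-side annular area A_ann = π/4 × (274² − 199²) = 27860 mm^2
Piston speed v = Q_in/A_cap; rod-end outflow Q_out = v × A_ann = Q_in × A_ann/A_cap.

Q_out ≈ 14.8 L/s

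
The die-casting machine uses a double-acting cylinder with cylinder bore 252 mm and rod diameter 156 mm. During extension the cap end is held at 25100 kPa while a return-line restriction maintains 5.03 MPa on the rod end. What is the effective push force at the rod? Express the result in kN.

F ≈ 1100 kN

Cap-side area A_cap = π/4 × (252 mm)² = 49880 mm^2
Rod-side annular area A_ann = π/4 × (252² − 156²) = 30760 mm^2
Net thrust = P_cap·A_cap − P_rod·A_ann = 1252 kN − 154.7 kN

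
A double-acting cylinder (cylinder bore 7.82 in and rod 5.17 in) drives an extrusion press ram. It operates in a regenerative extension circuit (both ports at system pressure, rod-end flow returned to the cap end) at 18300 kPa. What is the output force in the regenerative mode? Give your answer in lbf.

F ≈ 55700 lbf

With equal pressure on both faces, forces on the annular region cancel; the net push is pressure × rod cross-section.
Rod cross-section A_rod = π/4 × (5.17 in)² = 20.99 in^2
F = P × A_rod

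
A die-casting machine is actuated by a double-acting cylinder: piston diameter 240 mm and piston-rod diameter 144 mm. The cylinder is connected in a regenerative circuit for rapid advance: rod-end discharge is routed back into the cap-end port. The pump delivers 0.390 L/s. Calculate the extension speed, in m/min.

In regeneration the rod-end outflow joins the pump flow into the cap end, so the net volume the pump must supply per unit advance equals the rod cross-section area.
Rod cross-section A_rod = π/4 × (144 mm)² = 16290 mm^2
v = Q_pump / A_rod

v ≈ 1.44 m/min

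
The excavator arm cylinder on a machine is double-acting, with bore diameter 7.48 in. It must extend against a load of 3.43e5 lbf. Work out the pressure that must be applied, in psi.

P ≈ 7810 psi

Cap-side area A_cap = π/4 × (7.48 in)² = 43.94 in^2
P = F / A = 3.43e5 lbf / A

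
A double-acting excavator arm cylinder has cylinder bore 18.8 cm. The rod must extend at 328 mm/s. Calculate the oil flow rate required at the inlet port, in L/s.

Q ≈ 9.10 L/s

Cap-side area A_cap = π/4 × (18.8 cm)² = 277.6 cm^2
Q = A × v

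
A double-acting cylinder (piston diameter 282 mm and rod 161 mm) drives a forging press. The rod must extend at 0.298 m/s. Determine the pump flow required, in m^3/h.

Cap-side area A_cap = π/4 × (282 mm)² = 62460 mm^2
Q = A × v

Q ≈ 67.0 m^3/h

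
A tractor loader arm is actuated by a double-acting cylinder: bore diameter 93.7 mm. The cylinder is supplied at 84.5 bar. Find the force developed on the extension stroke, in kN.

Cap-side area A_cap = π/4 × (93.7 mm)² = 6896 mm^2
F = P × A_cap = 84.5 bar × A_cap

F ≈ 58.3 kN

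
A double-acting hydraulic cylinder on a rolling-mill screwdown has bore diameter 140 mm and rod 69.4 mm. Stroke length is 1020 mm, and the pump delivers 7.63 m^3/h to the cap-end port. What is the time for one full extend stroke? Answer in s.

Cap-side area A_cap = π/4 × (140 mm)² = 15390 mm^2
Swept volume V = A × L; t = V / Q = A·L / Q

t ≈ 7.41 s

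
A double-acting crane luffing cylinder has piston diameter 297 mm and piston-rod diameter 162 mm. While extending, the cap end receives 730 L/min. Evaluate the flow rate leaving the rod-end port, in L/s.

Cap-side area A_cap = π/4 × (297 mm)² = 69280 mm^2
Rod-side annular area A_ann = π/4 × (297² − 162²) = 48670 mm^2
Piston speed v = Q_in/A_cap; rod-end outflow Q_out = v × A_ann = Q_in × A_ann/A_cap.

Q_out ≈ 8.55 L/s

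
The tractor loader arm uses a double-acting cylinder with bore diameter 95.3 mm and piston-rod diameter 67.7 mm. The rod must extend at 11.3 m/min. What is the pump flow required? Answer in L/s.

Cap-side area A_cap = π/4 × (95.3 mm)² = 7133 mm^2
Q = A × v

Q ≈ 1.34 L/s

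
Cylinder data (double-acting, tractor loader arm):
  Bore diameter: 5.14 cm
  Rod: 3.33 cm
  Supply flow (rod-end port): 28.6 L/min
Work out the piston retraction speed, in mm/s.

Rod-side annular area A_ann = π/4 × (5.14² − 3.33²) = 12.04 cm^2
Flow into the rod-end port fills the annular volume.
v = Q / A

v ≈ 396 mm/s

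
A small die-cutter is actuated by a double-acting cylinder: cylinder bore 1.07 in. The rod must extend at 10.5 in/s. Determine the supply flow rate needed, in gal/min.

Q ≈ 2.45 gal/min

Cap-side area A_cap = π/4 × (1.07 in)² = 0.8992 in^2
Q = A × v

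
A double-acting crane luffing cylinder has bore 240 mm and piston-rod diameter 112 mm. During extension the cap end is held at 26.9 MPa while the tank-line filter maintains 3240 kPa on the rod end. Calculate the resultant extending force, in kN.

Cap-side area A_cap = π/4 × (240 mm)² = 45240 mm^2
Rod-side annular area A_ann = π/4 × (240² − 112²) = 35390 mm^2
Net thrust = P_cap·A_cap − P_rod·A_ann = 1217 kN − 114.7 kN

F ≈ 1100 kN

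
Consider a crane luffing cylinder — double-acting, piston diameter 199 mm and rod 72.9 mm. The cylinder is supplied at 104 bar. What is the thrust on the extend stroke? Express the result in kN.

Cap-side area A_cap = π/4 × (199 mm)² = 31100 mm^2
F = P × A_cap = 104 bar × A_cap

F ≈ 323 kN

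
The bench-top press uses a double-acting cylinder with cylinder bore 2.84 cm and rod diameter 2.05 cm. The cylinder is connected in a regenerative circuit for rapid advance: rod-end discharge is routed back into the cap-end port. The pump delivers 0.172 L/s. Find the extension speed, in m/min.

v ≈ 31.3 m/min

In regeneration the rod-end outflow joins the pump flow into the cap end, so the net volume the pump must supply per unit advance equals the rod cross-section area.
Rod cross-section A_rod = π/4 × (2.05 cm)² = 3.301 cm^2
v = Q_pump / A_rod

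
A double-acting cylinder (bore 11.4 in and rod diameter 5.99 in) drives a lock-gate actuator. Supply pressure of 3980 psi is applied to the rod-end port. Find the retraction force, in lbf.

Rod-side annular area A_ann = π/4 × (11.4² − 5.99²) = 73.89 in^2
On retraction the pressure acts on the annular area (bore minus rod).
F = P × A_ann

F ≈ 2.94e5 lbf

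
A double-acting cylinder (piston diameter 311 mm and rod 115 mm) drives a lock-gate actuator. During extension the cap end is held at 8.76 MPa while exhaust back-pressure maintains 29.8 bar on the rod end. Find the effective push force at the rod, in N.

Cap-side area A_cap = π/4 × (311 mm)² = 75960 mm^2
Rod-side annular area A_ann = π/4 × (311² − 115²) = 65580 mm^2
Net thrust = P_cap·A_cap − P_rod·A_ann = 6.654e5 N − 1.954e5 N

F ≈ 4.70e5 N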